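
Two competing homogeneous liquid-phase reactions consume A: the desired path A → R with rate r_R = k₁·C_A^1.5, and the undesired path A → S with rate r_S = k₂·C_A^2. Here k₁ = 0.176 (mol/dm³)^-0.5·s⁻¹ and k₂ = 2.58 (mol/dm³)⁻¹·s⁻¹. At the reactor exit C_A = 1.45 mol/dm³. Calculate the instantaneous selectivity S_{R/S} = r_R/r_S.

0.0567

S_{R/S} = r_R/r_S = (k₁·C_A^1.5)/(k₂·C_A^2) = (k₁/k₂)·C_A^-0.5.
= (0.176×1.450^1.5) / (2.58×1.450^2) = 0.3073/5.424 = 0.0567.
The undesired path is higher order in A, so low C_A (CSTR or dilute feed) favours R.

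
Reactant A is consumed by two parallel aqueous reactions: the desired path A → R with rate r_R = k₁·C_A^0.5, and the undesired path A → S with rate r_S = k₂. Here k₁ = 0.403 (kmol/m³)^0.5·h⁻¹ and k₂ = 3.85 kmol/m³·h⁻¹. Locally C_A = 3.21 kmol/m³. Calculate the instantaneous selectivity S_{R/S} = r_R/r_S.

S_{R/S} = r_R/r_S = (k₁·C_A^0.5)/(k₂) = (k₁/k₂)·C_A^0.5.
= (0.403×3.210^0.5) / (3.85) = 0.7220/3.850 = 0.188.
Since the desired path is higher order in A, keeping C_A high (PFR or concentrated feed) favours R.

0.188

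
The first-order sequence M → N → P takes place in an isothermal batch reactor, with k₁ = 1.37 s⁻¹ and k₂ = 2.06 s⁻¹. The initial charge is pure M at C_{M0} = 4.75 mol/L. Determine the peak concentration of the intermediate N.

Evaluating C_N at t_opt = ln(k₂/k₁)/(k₂−k₁) gives C_{N,max}/C_{M0} = (k₁/k₂)^[k₂/(k₂−k₁)].
= (1.37/2.06)^(2.06/(2.06−1.37)) = (0.6650)^(2.986) = 0.2959.
C_{N,max} = 0.2959×4.75 = 1.41 mol/L.

1.41 mol/L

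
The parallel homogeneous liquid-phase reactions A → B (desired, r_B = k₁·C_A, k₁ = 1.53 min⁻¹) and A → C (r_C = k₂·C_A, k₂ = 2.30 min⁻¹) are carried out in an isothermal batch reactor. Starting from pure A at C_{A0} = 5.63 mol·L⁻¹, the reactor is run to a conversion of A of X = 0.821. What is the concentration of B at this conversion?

1.85 mol·L⁻¹

C_A = C_{A0}(1−X) = 1.008 mol·L⁻¹.
Both paths are first order in A, so the instantaneous fraction to B is constant: dC_B/d(−C_A) = k₁/(k₁+k₂) = 0.3995.
C_B = 0.3995·(C_{A0}−C_A) = 0.3995×4.622 = 1.85 mol·L⁻¹.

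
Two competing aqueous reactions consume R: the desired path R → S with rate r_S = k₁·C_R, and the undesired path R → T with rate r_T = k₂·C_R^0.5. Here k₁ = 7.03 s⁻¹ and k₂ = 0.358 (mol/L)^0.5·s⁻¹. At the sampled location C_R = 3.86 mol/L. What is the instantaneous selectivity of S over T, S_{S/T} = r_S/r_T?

38.6

S_{S/T} = r_S/r_T = (k₁·C_R)/(k₂·C_R^0.5) = (k₁/k₂)·C_R^0.5.
= (7.03×3.860) / (0.358×3.860^0.5) = 27.14/0.7034 = 38.6.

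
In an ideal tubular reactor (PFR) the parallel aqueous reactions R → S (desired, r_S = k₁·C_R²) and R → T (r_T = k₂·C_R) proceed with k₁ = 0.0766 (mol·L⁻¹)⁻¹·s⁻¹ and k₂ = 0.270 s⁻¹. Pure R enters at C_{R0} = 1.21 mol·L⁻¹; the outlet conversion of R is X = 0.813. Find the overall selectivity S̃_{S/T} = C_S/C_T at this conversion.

C_R = C_{R0}(1−X) = 0.2263 mol·L⁻¹.
Along a PFR/batch, dC_T/dC_R = −r_T/(r_S+r_T) = −k₂/(k₂+k₁·C_R).
Integrating from C_{R0} to C_R: C_T = (0.270/0.0766)·ln[(0.270+0.0766·1.21)/(0.270+0.0766·0.226)] = 3.525·ln(0.3627/0.2873) = 0.8209 mol·L⁻¹.
Then C_S = (C_{R0}−C_R) − C_T = 0.9837 − 0.8209 = 0.1628 mol·L⁻¹.
S̃_{S/T} = C_S/C_T = 0.1628/0.8209 = 0.198.

0.198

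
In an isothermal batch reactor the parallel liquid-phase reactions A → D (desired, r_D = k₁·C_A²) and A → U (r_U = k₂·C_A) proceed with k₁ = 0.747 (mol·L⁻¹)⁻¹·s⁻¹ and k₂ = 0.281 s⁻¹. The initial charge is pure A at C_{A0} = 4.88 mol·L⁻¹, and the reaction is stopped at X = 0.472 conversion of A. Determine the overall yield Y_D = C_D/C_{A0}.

0.428

C_A = C_{A0}(1−X) = 2.577 mol·L⁻¹.
Along a PFR/batch, dC_U/dC_A = −r_U/(r_D+r_U) = −k₂/(k₂+k₁·C_A).
Integrating from C_{A0} to C_A: C_U = (0.281/0.747)·ln[(0.281+0.747·4.88)/(0.281+0.747·2.58)] = 0.3762·ln(3.926/2.206) = 0.2169 mol·L⁻¹.
Then C_D = (C_{A0}−C_A) − C_U = 2.303 − 0.2169 = 2.086 mol·L⁻¹.
Y_D = C_D/C_{A0} = 2.086/4.88 = 0.428.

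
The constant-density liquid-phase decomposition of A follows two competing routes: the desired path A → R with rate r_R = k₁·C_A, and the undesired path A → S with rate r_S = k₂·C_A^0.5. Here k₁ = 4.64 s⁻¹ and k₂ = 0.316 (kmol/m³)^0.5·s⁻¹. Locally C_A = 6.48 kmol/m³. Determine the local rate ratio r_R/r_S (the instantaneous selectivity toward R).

S_{R/S} = r_R/r_S = (k₁·C_A)/(k₂·C_A^0.5) = (k₁/k₂)·C_A^0.5.
= (4.64×6.480) / (0.316×6.480^0.5) = 30.07/0.8044 = 37.4.
Since the desired path is higher order in A, keeping C_A high (PFR or concentrated feed) favours R.

37.4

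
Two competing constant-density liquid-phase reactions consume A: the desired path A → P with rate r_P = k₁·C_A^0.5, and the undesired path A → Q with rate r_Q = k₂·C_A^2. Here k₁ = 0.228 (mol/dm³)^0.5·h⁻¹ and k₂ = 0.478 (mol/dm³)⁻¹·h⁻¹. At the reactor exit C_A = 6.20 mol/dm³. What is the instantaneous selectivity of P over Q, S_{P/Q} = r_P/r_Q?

0.0309

S_{P/Q} = r_P/r_Q = (k₁·C_A^0.5)/(k₂·C_A^2) = (k₁/k₂)·C_A^-1.5.
= (0.228×6.200^0.5) / (0.478×6.200^2) = 0.5677/18.37 = 0.0309.
The undesired path is higher order in A, so low C_A (CSTR or dilute feed) favours P.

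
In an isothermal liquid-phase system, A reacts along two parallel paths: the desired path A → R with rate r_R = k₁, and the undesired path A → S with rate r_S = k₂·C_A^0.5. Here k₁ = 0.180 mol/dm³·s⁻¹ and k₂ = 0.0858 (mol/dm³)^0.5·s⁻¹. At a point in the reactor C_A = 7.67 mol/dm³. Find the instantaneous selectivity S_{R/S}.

0.758

S_{R/S} = r_R/r_S = (k₁)/(k₂·C_A^0.5) = (k₁/k₂)·C_A^-0.5.
= (0.180) / (0.0858×7.670^0.5) = 0.1800/0.2376 = 0.758.
The undesired path is higher order in A, so low C_A (CSTR or dilute feed) favours R.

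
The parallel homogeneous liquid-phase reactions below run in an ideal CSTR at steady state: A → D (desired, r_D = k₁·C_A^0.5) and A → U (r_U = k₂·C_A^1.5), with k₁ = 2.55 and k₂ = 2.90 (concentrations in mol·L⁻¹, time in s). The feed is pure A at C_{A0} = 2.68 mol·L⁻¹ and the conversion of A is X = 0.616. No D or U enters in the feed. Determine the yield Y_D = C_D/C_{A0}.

0.284

Exit C_A = C_{A0}(1−X) = 2.68×0.384 = 1.029 mol·L⁻¹.
In a CSTR the entire volume is at exit conditions, so r_D = 2.55×1.029^0.5 = 2.587 and r_U = 2.90×1.029^1.5 = 3.028.
Fraction of consumed A going to D: r_D/(r_D+r_U) = 0.4608.
C_D = 0.4608·C_{A0}·X = 0.4608×2.68×0.616 = 0.761 mol·L⁻¹; Y_D = C_D/C_{A0} = 0.284.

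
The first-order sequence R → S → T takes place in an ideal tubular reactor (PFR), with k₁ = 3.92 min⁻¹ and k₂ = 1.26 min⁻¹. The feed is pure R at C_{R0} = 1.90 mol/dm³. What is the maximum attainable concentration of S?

1.11 mol/dm³

Evaluating C_S at τ_opt = ln(k₂/k₁)/(k₂−k₁) gives C_{S,max}/C_{R0} = (k₁/k₂)^[k₂/(k₂−k₁)].
= (3.92/1.26)^(1.26/(1.26−3.92)) = (3.111)^(-0.4737) = 0.5841.
C_{S,max} = 0.5841×1.90 = 1.11 mol/dm³.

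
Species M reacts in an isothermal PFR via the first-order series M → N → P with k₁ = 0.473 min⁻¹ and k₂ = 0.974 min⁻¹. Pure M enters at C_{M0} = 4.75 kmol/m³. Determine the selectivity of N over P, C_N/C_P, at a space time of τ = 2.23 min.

0.514

For first-order series with pure M initially, C_N(τ) = k₁C_{M0}/(k₂−k₁)·(e^(−k₁τ) − e^(−k₂τ)).
e^(−k₁τ) = e^(−0.473×2.23) = e^(−1.055) = 0.3483; e^(−k₂τ) = e^(−2.172) = 0.1139.
C_N = 0.473×4.75/(0.974−0.473) × (0.3483−0.1139) = 4.485×0.2343 = 1.051 kmol/m³.
C_M = C_{M0}e^(−k₁τ) = 1.654 kmol/m³, so C_P = C_{M0}−C_M−C_N = 2.045 kmol/m³; C_N/C_P = 0.514.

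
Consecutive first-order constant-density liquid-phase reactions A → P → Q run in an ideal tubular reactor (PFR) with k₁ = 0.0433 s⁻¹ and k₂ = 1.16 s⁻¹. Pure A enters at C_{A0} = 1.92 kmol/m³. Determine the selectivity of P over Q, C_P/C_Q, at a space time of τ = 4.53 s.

0.216

For first-order series with pure A initially, C_P(τ) = k₁C_{A0}/(k₂−k₁)·(e^(−k₁τ) − e^(−k₂τ)).
e^(−k₁τ) = e^(−0.0433×4.53) = e^(−0.1961) = 0.8219; e^(−k₂τ) = e^(−5.255) = 0.005222.
C_P = 0.0433×1.92/(1.16−0.0433) × (0.8219−0.005222) = 0.07445×0.8167 = 0.06080 kmol/m³.
C_A = C_{A0}e^(−k₁τ) = 1.578 kmol/m³, so C_Q = C_{A0}−C_A−C_P = 0.2812 kmol/m³; C_P/C_Q = 0.216.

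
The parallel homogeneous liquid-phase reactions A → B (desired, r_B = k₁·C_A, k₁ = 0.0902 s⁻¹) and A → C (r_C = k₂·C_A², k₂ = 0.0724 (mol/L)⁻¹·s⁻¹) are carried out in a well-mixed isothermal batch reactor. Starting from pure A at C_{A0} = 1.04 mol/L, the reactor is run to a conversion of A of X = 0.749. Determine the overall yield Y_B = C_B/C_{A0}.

C_A = C_{A0}(1−X) = 0.2610 mol/L.
Along a PFR/batch, dC_B/dC_A = −r_B/(r_B+r_C) = −k₁/(k₁+k₂·C_A).
Integrating from C_{A0} to C_A: C_B = (0.0902/0.0724)·ln[(0.0902+0.0724·1.04)/(0.0902+0.0724·0.261)] = 1.246·ln(0.1655/0.1091) = 0.5191 mol/L.
Y_B = C_B/C_{A0} = 0.5191/1.04 = 0.499.

0.499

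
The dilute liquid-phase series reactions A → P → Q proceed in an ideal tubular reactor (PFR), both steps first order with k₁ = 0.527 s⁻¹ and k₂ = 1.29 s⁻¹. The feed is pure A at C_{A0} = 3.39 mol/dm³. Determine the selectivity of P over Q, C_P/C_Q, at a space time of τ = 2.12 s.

0.368

The intermediate concentration in a first-order A→B→C sequence is C_P = k₁C_{A0}(e^(−k₁τ) − e^(−k₂τ))/(k₂−k₁).
e^(−k₁τ) = e^(−0.527×2.12) = e^(−1.117) = 0.3272; e^(−k₂τ) = e^(−2.735) = 0.06491.
C_P = 0.527×3.39/(1.29−0.527) × (0.3272−0.06491) = 2.341×0.2623 = 0.6141 mol/dm³.
C_A = C_{A0}e^(−k₁τ) = 1.109 mol/dm³, so C_Q = C_{A0}−C_A−C_P = 1.667 mol/dm³; C_P/C_Q = 0.368.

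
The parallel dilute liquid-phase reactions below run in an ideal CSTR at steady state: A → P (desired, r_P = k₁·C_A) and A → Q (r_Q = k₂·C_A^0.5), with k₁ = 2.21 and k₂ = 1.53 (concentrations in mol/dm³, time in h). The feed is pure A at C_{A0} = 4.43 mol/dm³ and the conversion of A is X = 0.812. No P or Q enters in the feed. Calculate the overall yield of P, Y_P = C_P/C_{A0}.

0.462

Exit C_A = C_{A0}(1−X) = 4.43×0.188 = 0.8328 mol/dm³.
A CSTR operates uniformly at the exit composition, giving r_P = 1.841 and r_Q = 1.396 (each k·C_A^n at C_A = 0.8328).
Fraction of consumed A going to P: r_P/(r_P+r_Q) = 0.5686.
C_P = 0.5686·C_{A0}·X = 0.5686×4.43×0.812 = 2.05 mol/dm³; Y_P = C_P/C_{A0} = 0.462.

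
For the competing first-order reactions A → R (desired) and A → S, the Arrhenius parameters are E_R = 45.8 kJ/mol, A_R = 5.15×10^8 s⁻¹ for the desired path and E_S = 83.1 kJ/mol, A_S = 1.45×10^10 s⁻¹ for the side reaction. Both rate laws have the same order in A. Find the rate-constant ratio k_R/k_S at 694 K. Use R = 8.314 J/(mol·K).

With equal orders, S_{R/S} = k_R/k_S = (A_R/A_S)·exp[(E_S−E_R)/(RT)].
(E_S−E_R)/(RT) = (83.1−45.8)×10³/(8.314×694) = 37300/5770 = 6.465.
k_R/k_S = (5.15×10^8/1.45×10^10)·exp(6.465) = 0.03552 × 642.0 = 22.8.

22.8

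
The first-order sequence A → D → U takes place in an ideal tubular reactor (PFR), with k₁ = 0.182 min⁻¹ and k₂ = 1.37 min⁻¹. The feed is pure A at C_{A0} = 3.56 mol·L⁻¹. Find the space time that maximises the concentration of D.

For first-order series the maximum of C_D occurs at τ_opt = ln(k₂/k₁)/(k₂−k₁).
= ln(1.37/0.182)/(1.37−0.182) = ln(7.527)/1.188 = 2.019/1.188 = 1.70 min.

1.70 min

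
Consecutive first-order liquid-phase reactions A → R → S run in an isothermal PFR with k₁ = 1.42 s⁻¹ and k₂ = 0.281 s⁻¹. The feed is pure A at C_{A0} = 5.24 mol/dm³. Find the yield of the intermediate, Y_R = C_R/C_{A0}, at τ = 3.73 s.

0.431

Solving the coupled first-order balances gives C_R(τ) = [k₁/(k₂−k₁)]·C_{A0}·(e^(−k₁τ) − e^(−k₂τ)).
e^(−k₁τ) = e^(−1.42×3.73) = e^(−5.297) = 0.005009; e^(−k₂τ) = e^(−1.048) = 0.3506.
C_R = 1.42×5.24/(0.281−1.42) × (0.005009−0.3506) = (-6.533)×(-0.3456) = 2.258 mol/dm³.
Y_R = C_R/C_{A0} = 2.258/5.24 = 0.431.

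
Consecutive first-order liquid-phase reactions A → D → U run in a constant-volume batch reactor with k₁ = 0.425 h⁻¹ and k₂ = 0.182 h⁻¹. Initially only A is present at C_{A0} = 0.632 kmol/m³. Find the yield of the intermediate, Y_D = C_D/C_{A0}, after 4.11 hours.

The intermediate concentration in a first-order A→B→C sequence is C_D = k₁C_{A0}(e^(−k₁t) − e^(−k₂t))/(k₂−k₁).
e^(−k₁t) = e^(−0.425×4.11) = e^(−1.747) = 0.1743; e^(−k₂t) = e^(−0.7480) = 0.4733.
C_D = 0.425×0.632/(0.182−0.425) × (0.1743−0.4733) = (-1.105)×(-0.2990) = 0.3305 kmol/m³.
Y_D = C_D/C_{A0} = 0.3305/0.632 = 0.523.

0.523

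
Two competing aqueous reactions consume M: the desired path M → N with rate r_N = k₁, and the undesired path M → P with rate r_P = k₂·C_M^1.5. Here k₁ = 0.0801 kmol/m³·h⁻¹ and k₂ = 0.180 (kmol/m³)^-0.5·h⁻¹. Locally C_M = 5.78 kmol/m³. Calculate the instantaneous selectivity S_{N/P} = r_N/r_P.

0.0320

S_{N/P} = r_N/r_P = (k₁)/(k₂·C_M^1.5) = (k₁/k₂)·C_M^-1.5.
= (0.0801) / (0.180×5.780^1.5) = 0.08010/2.501 = 0.0320.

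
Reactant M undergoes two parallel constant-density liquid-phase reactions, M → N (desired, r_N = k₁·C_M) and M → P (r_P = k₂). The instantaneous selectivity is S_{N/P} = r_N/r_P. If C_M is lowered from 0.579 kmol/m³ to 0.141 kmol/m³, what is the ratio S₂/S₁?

0.244

S_{N/P} = (k₁/k₂)·C_M, so S₂/S₁ = (C_{M,2}/C_{M,1}).
= 0.141/0.579 = 0.244.
Selectivity toward N falls as C_M falls — high-concentration operation is favoured.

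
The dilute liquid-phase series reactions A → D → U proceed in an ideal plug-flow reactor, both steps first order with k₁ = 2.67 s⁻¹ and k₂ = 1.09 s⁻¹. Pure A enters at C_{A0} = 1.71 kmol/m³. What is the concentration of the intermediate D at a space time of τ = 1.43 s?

0.545 kmol/m³

Solving the coupled first-order balances gives C_D(τ) = [k₁/(k₂−k₁)]·C_{A0}·(e^(−k₁τ) − e^(−k₂τ)).
e^(−k₁τ) = e^(−2.67×1.43) = e^(−3.818) = 0.02197; e^(−k₂τ) = e^(−1.559) = 0.2104.
C_D = 2.67×1.71/(1.09−2.67) × (0.02197−0.2104) = (-2.890)×(-0.1884) = 0.5445 kmol/m³.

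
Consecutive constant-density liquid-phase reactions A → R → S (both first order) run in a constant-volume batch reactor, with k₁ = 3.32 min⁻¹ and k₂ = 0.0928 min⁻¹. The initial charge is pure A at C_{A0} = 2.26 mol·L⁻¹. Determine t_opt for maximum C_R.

1.11 min

For first-order series the maximum of C_R occurs at t_opt = ln(k₂/k₁)/(k₂−k₁).
= ln(0.0928/3.32)/(0.0928−3.32) = ln(0.02795)/-3.227 = -3.577/-3.227 = 1.11 min.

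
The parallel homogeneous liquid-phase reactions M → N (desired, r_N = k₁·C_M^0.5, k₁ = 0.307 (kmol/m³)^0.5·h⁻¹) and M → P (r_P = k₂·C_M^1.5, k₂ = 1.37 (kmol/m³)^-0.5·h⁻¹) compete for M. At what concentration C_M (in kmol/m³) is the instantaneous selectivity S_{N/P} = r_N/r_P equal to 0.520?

S_{N/P} = (k₁/k₂)·C_M⁻¹ ⇒ C_M = (S·k₂/k₁)^(-1).
= (0.520×1.37/0.307)^(-1) = (2.321)^(-1) = 0.431 kmol/m³.

0.431 kmol/m³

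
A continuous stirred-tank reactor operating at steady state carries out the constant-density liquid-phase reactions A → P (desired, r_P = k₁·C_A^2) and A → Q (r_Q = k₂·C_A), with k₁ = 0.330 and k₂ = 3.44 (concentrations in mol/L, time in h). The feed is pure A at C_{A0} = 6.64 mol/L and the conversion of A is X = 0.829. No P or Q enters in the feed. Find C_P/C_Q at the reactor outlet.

0.109

Exit C_A = C_{A0}(1−X) = 6.64×0.171 = 1.135 mol/L.
A CSTR operates uniformly at the exit composition, giving r_P = 0.4254 and r_Q = 3.906 (each k·C_A^n at C_A = 1.135).
Overall selectivity = C_P/C_Q = r_Pτ/(r_Qτ) = r_P/r_Q = 0.109.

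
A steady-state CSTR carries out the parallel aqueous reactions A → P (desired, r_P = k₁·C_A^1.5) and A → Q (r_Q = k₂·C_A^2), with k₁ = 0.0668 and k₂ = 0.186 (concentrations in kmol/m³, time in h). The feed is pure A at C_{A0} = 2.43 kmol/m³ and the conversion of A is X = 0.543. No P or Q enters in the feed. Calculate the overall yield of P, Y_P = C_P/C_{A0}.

0.138

Exit C_A = C_{A0}(1−X) = 2.43×0.457 = 1.111 kmol/m³.
Rates in a CSTR are evaluated at the outlet concentration: r_P = 0.0668×1.111^1.5 = 0.07817, r_Q = 0.186×1.111^2 = 0.2294.
Fraction of consumed A going to P: r_P/(r_P+r_Q) = 0.2542.
C_P = 0.2542·C_{A0}·X = 0.2542×2.43×0.543 = 0.335 kmol/m³; Y_P = C_P/C_{A0} = 0.138.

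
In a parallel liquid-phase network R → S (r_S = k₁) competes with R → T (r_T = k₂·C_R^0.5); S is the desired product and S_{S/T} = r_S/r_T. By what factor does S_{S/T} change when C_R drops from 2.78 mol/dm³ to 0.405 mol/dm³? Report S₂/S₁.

S_{S/T} = (k₁/k₂)·C_R^-0.5, so S₂/S₁ = (C_{R,2}/C_{R,1})^-0.5.
= (0.405/2.78)^(-0.5) = (0.1457)^(-0.5) = 2.62.
Selectivity toward S rises as C_R falls — low-concentration operation is favoured.

2.62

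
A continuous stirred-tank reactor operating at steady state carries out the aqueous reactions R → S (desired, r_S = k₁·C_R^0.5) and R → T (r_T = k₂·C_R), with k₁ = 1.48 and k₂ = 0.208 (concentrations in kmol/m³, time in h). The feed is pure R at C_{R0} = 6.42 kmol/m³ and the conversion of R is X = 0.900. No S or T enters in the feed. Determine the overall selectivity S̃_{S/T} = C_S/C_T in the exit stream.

8.88

Exit C_R = C_{R0}(1−X) = 6.42×0.100 = 0.6420 kmol/m³.
A CSTR operates uniformly at the exit composition, giving r_S = 1.186 and r_T = 0.1335 (each k·C_R^n at C_R = 0.6420).
Overall selectivity = C_S/C_T = r_Sτ/(r_Tτ) = r_S/r_T = 8.88.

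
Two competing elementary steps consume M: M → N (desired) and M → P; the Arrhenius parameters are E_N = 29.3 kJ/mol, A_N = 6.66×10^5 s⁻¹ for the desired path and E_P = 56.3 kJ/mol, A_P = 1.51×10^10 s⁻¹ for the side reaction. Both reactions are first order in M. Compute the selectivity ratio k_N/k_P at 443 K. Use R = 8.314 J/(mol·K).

0.0673

With equal orders, S_{N/P} = k_N/k_P = (A_N/A_P)·exp[(E_P−E_N)/(RT)].
(E_P−E_N)/(RT) = (56.3−29.3)×10³/(8.314×443) = 27000/3683 = 7.331.
k_N/k_P = (6.66×10^5/1.51×10^10)·exp(7.331) = 4.411×10^-5 × 1527 = 0.0673.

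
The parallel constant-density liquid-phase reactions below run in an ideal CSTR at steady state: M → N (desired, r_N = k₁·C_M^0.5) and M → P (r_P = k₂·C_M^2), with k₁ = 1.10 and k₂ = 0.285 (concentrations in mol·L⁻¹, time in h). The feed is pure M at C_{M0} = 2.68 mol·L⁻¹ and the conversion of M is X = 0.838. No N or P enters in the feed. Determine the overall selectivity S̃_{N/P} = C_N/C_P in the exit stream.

13.5

Exit C_M = C_{M0}(1−X) = 2.68×0.162 = 0.4342 mol·L⁻¹.
Rates in a CSTR are evaluated at the outlet concentration: r_N = 1.10×0.4342^0.5 = 0.7248, r_P = 0.285×0.4342^2 = 0.05372.
Overall selectivity = C_N/C_P = r_Nτ/(r_Pτ) = r_N/r_P = 13.5.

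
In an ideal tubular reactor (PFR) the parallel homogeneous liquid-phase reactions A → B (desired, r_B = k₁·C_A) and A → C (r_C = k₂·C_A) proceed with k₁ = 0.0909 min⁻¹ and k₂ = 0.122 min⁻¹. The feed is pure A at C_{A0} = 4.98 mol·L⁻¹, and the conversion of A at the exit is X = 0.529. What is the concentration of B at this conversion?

C_A = C_{A0}(1−X) = 2.346 mol·L⁻¹.
Both paths are first order in A, so the instantaneous fraction to B is constant: dC_B/d(−C_A) = k₁/(k₁+k₂) = 0.4270.
C_B = 0.4270·(C_{A0}−C_A) = 0.4270×2.634 = 1.12 mol·L⁻¹.

1.12 mol·L⁻¹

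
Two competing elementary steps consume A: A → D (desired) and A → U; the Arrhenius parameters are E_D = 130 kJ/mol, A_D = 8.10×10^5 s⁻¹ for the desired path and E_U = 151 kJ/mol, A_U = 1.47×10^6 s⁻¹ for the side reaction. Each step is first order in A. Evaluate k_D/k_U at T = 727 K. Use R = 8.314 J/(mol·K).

Since both paths have the same order in A, the concentration cancels and S_{D/U} = k_D/k_U = (A_D/A_U)·exp[(E_U−E_D)/(RT)].
(E_U−E_D)/(RT) = (151−130)×10³/(8.314×727) = 21000/6044 = 3.474.
k_D/k_U = (8.10×10^5/1.47×10^6)·exp(3.474) = 0.5510 × 32.28 = 17.8.

17.8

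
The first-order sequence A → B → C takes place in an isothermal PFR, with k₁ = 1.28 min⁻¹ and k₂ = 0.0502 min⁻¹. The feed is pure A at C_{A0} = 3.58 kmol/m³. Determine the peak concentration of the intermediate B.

For a first-order series the maximum intermediate yield is C_{B,max}/C_{A0} = (k₁/k₂)^[k₂/(k₂−k₁)].
= (1.28/0.0502)^(0.0502/(0.0502−1.28)) = (25.50)^(-0.04082) = 0.8762.
C_{B,max} = 0.8762×3.58 = 3.14 kmol/m³.

3.14 kmol/m³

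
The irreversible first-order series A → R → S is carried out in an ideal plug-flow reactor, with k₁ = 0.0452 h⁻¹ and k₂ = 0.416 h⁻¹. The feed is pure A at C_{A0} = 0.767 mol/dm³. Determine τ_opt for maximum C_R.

For first-order series the maximum of C_R occurs at τ_opt = ln(k₂/k₁)/(k₂−k₁).
= ln(0.416/0.0452)/(0.416−0.0452) = ln(9.204)/0.3708 = 2.220/0.3708 = 5.99 h.

5.99 h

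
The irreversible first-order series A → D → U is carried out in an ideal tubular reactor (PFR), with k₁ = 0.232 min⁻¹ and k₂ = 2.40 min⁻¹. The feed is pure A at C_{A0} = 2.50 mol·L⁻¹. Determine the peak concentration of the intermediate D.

At the optimum, C_{D,max}/C_{A0} = (k₁/k₂)^[k₂/(k₂−k₁)].
= (0.232/2.40)^(2.40/(2.40−0.232)) = (0.09667)^(1.107) = 0.07528.
C_{D,max} = 0.07528×2.50 = 0.188 mol·L⁻¹.

0.188 mol·L⁻¹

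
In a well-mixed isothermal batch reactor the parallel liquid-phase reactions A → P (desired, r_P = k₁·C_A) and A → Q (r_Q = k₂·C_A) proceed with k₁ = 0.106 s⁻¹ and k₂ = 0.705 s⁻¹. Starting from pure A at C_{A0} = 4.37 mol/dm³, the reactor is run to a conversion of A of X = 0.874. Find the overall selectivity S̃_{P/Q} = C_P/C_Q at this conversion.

0.150

C_A = C_{A0}(1−X) = 0.5506 mol/dm³.
Both paths are first order in A, so the instantaneous fraction to P is constant: dC_P/d(−C_A) = k₁/(k₁+k₂) = 0.1307.
C_P = 0.1307·(C_{A0}−C_A) = 0.1307×3.819 = 0.499 mol/dm³.
C_Q = (C_{A0}−C_A)−C_P = 3.320 mol/dm³; S̃_{P/Q} = 0.4992/3.320 = 0.150.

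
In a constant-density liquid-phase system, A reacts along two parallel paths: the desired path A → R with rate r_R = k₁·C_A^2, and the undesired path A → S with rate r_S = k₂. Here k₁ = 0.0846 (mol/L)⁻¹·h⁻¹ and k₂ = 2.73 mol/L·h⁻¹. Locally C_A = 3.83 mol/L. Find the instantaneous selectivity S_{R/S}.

0.455

S_{R/S} = r_R/r_S = (k₁·C_A^2)/(k₂) = (k₁/k₂)·C_A^2.
= (0.0846×3.830^2) / (2.73) = 1.241/2.730 = 0.455.
Since the desired path is higher order in A, keeping C_A high (PFR or concentrated feed) favours R.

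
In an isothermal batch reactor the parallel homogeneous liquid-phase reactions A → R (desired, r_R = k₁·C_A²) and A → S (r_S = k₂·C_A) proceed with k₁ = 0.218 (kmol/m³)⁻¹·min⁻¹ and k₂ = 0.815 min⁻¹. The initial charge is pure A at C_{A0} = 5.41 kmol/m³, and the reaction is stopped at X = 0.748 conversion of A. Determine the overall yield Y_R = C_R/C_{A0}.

C_A = C_{A0}(1−X) = 1.363 kmol/m³.
Along a PFR/batch, dC_S/dC_A = −r_S/(r_R+r_S) = −k₂/(k₂+k₁·C_A).
Integrating from C_{A0} to C_A: C_S = (0.815/0.218)·ln[(0.815+0.218·5.41)/(0.815+0.218·1.36)] = 3.739·ln(1.994/1.112) = 2.183 kmol/m³.
Then C_R = (C_{A0}−C_A) − C_S = 4.047 − 2.183 = 1.863 kmol/m³.
Y_R = C_R/C_{A0} = 1.863/5.41 = 0.344.

0.344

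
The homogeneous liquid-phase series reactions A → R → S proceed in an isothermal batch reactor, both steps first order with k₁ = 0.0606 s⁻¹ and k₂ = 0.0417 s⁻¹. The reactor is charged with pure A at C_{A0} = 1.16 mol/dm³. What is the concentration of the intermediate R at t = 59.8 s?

0.208 mol/dm³

Solving the coupled first-order balances gives C_R(t) = [k₁/(k₂−k₁)]·C_{A0}·(e^(−k₁t) − e^(−k₂t)).
e^(−k₁t) = e^(−0.0606×59.8) = e^(−3.624) = 0.02668; e^(−k₂t) = e^(−2.494) = 0.08261.
C_R = 0.0606×1.16/(0.0417−0.0606) × (0.02668−0.08261) = (-3.719)×(-0.05593) = 0.2080 mol/dm³.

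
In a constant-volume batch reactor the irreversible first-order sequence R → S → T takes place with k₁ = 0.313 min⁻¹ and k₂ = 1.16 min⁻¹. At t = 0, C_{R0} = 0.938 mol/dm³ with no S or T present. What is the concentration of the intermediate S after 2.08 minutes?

Solving the coupled first-order balances gives C_S(t) = [k₁/(k₂−k₁)]·C_{R0}·(e^(−k₁t) − e^(−k₂t)).
e^(−k₁t) = e^(−0.313×2.08) = e^(−0.6510) = 0.5215; e^(−k₂t) = e^(−2.413) = 0.08956.
C_S = 0.313×0.938/(1.16−0.313) × (0.5215−0.08956) = 0.3466×0.4319 = 0.1497 mol/dm³.

0.150 mol/dm³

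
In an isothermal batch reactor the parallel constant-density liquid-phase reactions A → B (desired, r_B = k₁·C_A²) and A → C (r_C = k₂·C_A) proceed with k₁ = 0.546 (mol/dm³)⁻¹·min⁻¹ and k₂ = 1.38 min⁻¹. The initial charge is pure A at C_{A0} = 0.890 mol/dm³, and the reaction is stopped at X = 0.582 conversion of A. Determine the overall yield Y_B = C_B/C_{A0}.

0.115

C_A = C_{A0}(1−X) = 0.3720 mol/dm³.
Along a PFR/batch, dC_C/dC_A = −r_C/(r_B+r_C) = −k₂/(k₂+k₁·C_A).
Integrating from C_{A0} to C_A: C_C = (1.38/0.546)·ln[(1.38+0.546·0.890)/(1.38+0.546·0.372)] = 2.527·ln(1.866/1.583) = 0.4154 mol/dm³.
Then C_B = (C_{A0}−C_A) − C_C = 0.5180 − 0.4154 = 0.1026 mol/dm³.
Y_B = C_B/C_{A0} = 0.1026/0.890 = 0.115.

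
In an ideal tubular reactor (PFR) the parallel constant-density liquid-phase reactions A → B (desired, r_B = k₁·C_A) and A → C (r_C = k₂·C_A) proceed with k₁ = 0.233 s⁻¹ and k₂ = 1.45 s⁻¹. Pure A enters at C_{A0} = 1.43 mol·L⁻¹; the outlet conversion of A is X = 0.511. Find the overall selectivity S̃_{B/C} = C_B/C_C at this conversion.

C_A = C_{A0}(1−X) = 0.6993 mol·L⁻¹.
Both paths are first order in A, so the instantaneous fraction to B is constant: dC_B/d(−C_A) = k₁/(k₁+k₂) = 0.1384.
C_B = 0.1384·(C_{A0}−C_A) = 0.1384×0.7307 = 0.101 mol·L⁻¹.
C_C = (C_{A0}−C_A)−C_B = 0.6296 mol·L⁻¹; S̃_{B/C} = 0.1012/0.6296 = 0.161.

0.161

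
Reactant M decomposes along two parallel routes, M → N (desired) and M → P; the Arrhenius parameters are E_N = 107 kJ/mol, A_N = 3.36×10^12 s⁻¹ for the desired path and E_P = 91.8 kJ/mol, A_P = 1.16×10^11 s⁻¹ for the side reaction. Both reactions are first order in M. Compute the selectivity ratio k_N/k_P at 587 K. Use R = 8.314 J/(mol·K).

With equal orders, S_{N/P} = k_N/k_P = (A_N/A_P)·exp[(E_P−E_N)/(RT)].
(E_P−E_N)/(RT) = (91.8−107)×10³/(8.314×587) = -15200/4880 = -3.115.
k_N/k_P = (3.36×10^12/1.16×10^11)·exp(-3.115) = 28.97 × 0.04440 = 1.29.
Since E_N > E_P, raising the temperature improves selectivity toward N.

1.29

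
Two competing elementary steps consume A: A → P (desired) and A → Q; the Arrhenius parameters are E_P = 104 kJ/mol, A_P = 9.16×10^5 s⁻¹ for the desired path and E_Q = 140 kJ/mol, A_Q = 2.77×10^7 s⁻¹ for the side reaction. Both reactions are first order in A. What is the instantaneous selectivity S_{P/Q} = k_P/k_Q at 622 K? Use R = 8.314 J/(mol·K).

34.9

k_P/k_Q = (A_P/A_Q)·exp[−(E_P−E_Q)/(RT)] = (A_P/A_Q)·exp[(E_Q−E_P)/(RT)].
(E_Q−E_P)/(RT) = (140−104)×10³/(8.314×622) = 36000/5171 = 6.961.
k_P/k_Q = (9.16×10^5/2.77×10^7)·exp(6.961) = 0.03307 × 1055 = 34.9.
Since E_P < E_Q, lowering the temperature improves selectivity toward P.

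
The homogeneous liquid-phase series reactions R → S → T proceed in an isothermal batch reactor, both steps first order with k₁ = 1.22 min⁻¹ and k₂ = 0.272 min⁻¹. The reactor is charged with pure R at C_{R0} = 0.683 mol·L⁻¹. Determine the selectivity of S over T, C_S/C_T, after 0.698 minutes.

8.87

The intermediate concentration in a first-order A→B→C sequence is C_S = k₁C_{R0}(e^(−k₁t) − e^(−k₂t))/(k₂−k₁).
e^(−k₁t) = e^(−1.22×0.698) = e^(−0.8516) = 0.4267; e^(−k₂t) = e^(−0.1899) = 0.8271.
C_S = 1.22×0.683/(0.272−1.22) × (0.4267−0.8271) = (-0.8790)×(-0.4003) = 0.3519 mol·L⁻¹.
C_R = C_{R0}e^(−k₁t) = 0.2915 mol·L⁻¹, so C_T = C_{R0}−C_R−C_S = 0.03965 mol·L⁻¹; C_S/C_T = 8.87.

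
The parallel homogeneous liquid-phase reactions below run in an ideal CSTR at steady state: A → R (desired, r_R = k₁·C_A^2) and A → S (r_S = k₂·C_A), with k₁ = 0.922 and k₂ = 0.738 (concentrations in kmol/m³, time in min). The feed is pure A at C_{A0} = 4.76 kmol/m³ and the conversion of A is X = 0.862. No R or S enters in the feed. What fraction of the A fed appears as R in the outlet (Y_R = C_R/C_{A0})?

Exit C_A = C_{A0}(1−X) = 4.76×0.138 = 0.6569 kmol/m³.
Rates in a CSTR are evaluated at the outlet concentration: r_R = 0.922×0.6569^2 = 0.3978, r_S = 0.738×0.6569 = 0.4848.
Fraction of consumed A going to R: r_R/(r_R+r_S) = 0.4507.
C_R = 0.4507·C_{A0}·X = 0.4507×4.76×0.862 = 1.85 kmol/m³; Y_R = C_R/C_{A0} = 0.389.

0.389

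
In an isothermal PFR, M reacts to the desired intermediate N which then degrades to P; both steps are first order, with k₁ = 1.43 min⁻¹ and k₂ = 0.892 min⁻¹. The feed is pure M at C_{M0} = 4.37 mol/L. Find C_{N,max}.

2.00 mol/L

For a first-order series the maximum intermediate yield is C_{N,max}/C_{M0} = (k₁/k₂)^[k₂/(k₂−k₁)].
= (1.43/0.892)^(0.892/(0.892−1.43)) = (1.603)^(-1.658) = 0.4573.
C_{N,max} = 0.4573×4.37 = 2.00 mol/L.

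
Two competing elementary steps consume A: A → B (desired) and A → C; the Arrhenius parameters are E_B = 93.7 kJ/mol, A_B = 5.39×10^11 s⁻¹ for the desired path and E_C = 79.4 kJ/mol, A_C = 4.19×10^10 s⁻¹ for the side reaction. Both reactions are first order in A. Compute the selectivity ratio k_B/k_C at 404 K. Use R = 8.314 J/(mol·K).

0.182

Since both paths have the same order in A, the concentration cancels and S_{B/C} = k_B/k_C = (A_B/A_C)·exp[(E_C−E_B)/(RT)].
(E_C−E_B)/(RT) = (79.4−93.7)×10³/(8.314×404) = -14300/3359 = -4.257.
k_B/k_C = (5.39×10^11/4.19×10^10)·exp(-4.257) = 12.86 × 0.01416 = 0.182.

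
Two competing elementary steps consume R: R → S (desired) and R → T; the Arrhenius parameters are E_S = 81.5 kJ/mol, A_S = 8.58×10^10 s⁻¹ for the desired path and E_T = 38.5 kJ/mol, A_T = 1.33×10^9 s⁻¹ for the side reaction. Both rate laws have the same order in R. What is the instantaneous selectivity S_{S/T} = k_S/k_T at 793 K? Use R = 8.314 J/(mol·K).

0.0949

With equal orders, S_{S/T} = k_S/k_T = (A_S/A_T)·exp[(E_T−E_S)/(RT)].
(E_T−E_S)/(RT) = (38.5−81.5)×10³/(8.314×793) = -43000/6593 = -6.522.
k_S/k_T = (8.58×10^10/1.33×10^9)·exp(-6.522) = 64.51 × 0.001471 = 0.0949.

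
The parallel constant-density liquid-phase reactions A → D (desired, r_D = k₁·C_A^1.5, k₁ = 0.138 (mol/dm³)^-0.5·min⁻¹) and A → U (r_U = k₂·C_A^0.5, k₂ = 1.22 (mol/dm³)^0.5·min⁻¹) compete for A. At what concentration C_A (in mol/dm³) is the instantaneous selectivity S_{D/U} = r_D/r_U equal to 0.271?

S_{D/U} = (k₁/k₂)·C_A ⇒ C_A = S·k₂/k₁.
= 0.271×1.22/0.138 = 2.40 mol/dm³.

2.40 mol/dm³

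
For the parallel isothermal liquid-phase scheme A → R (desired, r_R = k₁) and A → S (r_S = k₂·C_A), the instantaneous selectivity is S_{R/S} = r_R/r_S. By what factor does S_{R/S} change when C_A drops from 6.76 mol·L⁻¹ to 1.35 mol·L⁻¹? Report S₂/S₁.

5.01

S_{R/S} = (k₁/k₂)·C_A⁻¹, so S₂/S₁ = (C_{A,2}/C_{A,1})⁻¹.
= 6.76/1.35 = 5.01.
Selectivity toward R rises as C_A falls — low-concentration operation is favoured.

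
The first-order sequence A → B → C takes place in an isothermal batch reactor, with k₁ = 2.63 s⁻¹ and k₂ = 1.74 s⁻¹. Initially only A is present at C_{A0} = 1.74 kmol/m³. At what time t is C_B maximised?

For first-order series the maximum of C_B occurs at t_opt = ln(k₂/k₁)/(k₂−k₁).
= ln(1.74/2.63)/(1.74−2.63) = ln(0.6616)/-0.8900 = -0.4131/-0.8900 = 0.464 s.

0.464 s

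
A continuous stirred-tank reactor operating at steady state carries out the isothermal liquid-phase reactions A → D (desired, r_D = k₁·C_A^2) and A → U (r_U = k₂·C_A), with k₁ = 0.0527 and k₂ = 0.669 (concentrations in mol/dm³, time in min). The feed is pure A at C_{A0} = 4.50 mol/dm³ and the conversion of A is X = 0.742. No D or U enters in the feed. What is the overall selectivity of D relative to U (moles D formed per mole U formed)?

0.0915

Exit C_A = C_{A0}(1−X) = 4.50×0.258 = 1.161 mol/dm³.
A CSTR operates uniformly at the exit composition, giving r_D = 0.07104 and r_U = 0.7767 (each k·C_A^n at C_A = 1.161).
Overall selectivity = C_D/C_U = r_Dτ/(r_Uτ) = r_D/r_U = 0.0915.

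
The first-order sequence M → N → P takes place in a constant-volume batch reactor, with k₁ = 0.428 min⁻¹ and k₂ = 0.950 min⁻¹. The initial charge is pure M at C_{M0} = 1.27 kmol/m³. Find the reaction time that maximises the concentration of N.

The intermediate peaks when r₁ = r₂, i.e. k₁e^(−k₁t) = k₂e^(−k₂t), giving t_opt = ln(k₂/k₁)/(k₂−k₁).
= ln(0.950/0.428)/(0.950−0.428) = ln(2.220)/0.5220 = 0.7973/0.5220 = 1.53 min.

1.53 min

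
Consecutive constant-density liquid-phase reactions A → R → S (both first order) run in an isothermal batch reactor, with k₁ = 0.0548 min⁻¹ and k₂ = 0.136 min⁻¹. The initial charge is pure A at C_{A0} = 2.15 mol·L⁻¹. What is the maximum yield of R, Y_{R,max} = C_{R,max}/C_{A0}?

0.218

For a first-order series the maximum intermediate yield is C_{R,max}/C_{A0} = (k₁/k₂)^[k₂/(k₂−k₁)].
= (0.0548/0.136)^(0.136/(0.136−0.0548)) = (0.4029)^(1.675) = 0.2182.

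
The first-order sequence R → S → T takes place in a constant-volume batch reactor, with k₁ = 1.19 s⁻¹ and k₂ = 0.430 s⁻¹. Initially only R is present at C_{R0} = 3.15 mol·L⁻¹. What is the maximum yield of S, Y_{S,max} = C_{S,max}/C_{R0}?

Evaluating C_S at t_opt = ln(k₂/k₁)/(k₂−k₁) gives C_{S,max}/C_{R0} = (k₁/k₂)^[k₂/(k₂−k₁)].
= (1.19/0.430)^(0.430/(0.430−1.19)) = (2.767)^(-0.5658) = 0.5622.

0.562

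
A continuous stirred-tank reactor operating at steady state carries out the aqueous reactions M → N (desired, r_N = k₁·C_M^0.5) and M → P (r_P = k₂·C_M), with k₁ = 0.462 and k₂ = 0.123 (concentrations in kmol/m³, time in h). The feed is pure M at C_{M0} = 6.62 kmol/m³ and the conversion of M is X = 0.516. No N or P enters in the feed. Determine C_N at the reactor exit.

2.31 kmol/m³

Exit C_M = C_{M0}(1−X) = 6.62×0.484 = 3.204 kmol/m³.
In a CSTR the entire volume is at exit conditions, so r_N = 0.462×3.204^0.5 = 0.8270 and r_P = 0.123×3.204 = 0.3941.
Fraction of consumed M going to N: r_N/(r_N+r_P) = 0.6773.
C_N = 0.6773·C_{M0}·X = 0.6773×6.62×0.516 = 2.31 kmol/m³.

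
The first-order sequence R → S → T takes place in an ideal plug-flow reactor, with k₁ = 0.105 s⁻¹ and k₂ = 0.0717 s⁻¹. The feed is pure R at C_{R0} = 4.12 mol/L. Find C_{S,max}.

1.81 mol/L

For a first-order series the maximum intermediate yield is C_{S,max}/C_{R0} = (k₁/k₂)^[k₂/(k₂−k₁)].
= (0.105/0.0717)^(0.0717/(0.0717−0.105)) = (1.464)^(-2.153) = 0.4398.
C_{S,max} = 0.4398×4.12 = 1.81 mol/L.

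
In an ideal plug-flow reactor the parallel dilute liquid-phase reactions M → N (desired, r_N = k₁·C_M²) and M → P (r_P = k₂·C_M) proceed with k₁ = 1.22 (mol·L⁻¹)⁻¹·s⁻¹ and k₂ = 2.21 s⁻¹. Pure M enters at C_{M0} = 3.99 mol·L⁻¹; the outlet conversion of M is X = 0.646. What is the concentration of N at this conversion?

1.51 mol·L⁻¹

C_M = C_{M0}(1−X) = 1.412 mol·L⁻¹.
Along a PFR/batch, dC_P/dC_M = −r_P/(r_N+r_P) = −k₂/(k₂+k₁·C_M).
Integrating from C_{M0} to C_M: C_P = (2.21/1.22)·ln[(2.21+1.22·3.99)/(2.21+1.22·1.41)] = 1.811·ln(7.078/3.933) = 1.064 mol·L⁻¹.
Then C_N = (C_{M0}−C_M) − C_P = 2.578 − 1.064 = 1.513 mol·L⁻¹.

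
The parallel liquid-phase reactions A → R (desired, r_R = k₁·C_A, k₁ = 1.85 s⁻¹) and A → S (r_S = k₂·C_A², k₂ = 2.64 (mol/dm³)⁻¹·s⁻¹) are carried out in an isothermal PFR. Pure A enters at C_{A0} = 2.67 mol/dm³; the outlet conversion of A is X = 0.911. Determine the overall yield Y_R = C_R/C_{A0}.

0.336

C_A = C_{A0}(1−X) = 0.2376 mol/dm³.
Along a PFR/batch, dC_R/dC_A = −r_R/(r_R+r_S) = −k₁/(k₁+k₂·C_A).
Integrating from C_{A0} to C_A: C_R = (1.85/2.64)·ln[(1.85+2.64·2.67)/(1.85+2.64·0.238)] = 0.7008·ln(8.899/2.477) = 0.8961 mol/dm³.
Y_R = C_R/C_{A0} = 0.8961/2.67 = 0.336.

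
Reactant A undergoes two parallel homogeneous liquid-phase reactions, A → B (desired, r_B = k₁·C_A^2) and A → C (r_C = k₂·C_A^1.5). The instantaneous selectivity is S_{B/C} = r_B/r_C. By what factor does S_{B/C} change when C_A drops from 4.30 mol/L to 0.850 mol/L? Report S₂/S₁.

S_{B/C} = (k₁/k₂)·C_A^0.5, so S₂/S₁ = (C_{A,2}/C_{A,1})^0.5.
= (0.850/4.30)^0.5 = (0.1977)^0.5 = 0.445.

0.445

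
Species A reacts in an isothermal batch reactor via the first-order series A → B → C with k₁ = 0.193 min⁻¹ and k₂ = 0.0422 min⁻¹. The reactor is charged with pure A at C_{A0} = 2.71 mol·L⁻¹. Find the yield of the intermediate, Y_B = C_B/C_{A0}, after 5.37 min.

0.566

For first-order series with pure A initially, C_B(t) = k₁C_{A0}/(k₂−k₁)·(e^(−k₁t) − e^(−k₂t)).
e^(−k₁t) = e^(−0.193×5.37) = e^(−1.036) = 0.3547; e^(−k₂t) = e^(−0.2266) = 0.7972.
C_B = 0.193×2.71/(0.0422−0.193) × (0.3547−0.7972) = (-3.468)×(-0.4425) = 1.535 mol·L⁻¹.
Y_B = C_B/C_{A0} = 1.535/2.71 = 0.566.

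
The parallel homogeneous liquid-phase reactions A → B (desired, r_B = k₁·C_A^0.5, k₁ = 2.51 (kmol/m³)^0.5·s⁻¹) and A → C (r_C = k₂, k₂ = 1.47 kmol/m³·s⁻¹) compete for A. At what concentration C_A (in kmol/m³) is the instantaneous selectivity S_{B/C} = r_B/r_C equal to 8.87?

S_{B/C} = (k₁/k₂)·C_A^0.5 ⇒ C_A = (S·k₂/k₁)^(2).
= (8.87×1.47/2.51)^(2) = (5.195)^(2) = 27.0 kmol/m³.

27.0 kmol/m³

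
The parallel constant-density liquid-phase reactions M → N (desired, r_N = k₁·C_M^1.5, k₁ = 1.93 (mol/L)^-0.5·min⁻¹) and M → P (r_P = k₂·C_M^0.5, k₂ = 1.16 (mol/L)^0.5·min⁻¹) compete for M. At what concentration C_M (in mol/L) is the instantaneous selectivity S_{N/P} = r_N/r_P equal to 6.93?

4.17 mol/L

S_{N/P} = (k₁/k₂)·C_M ⇒ C_M = S·k₂/k₁.
= 6.93×1.16/1.93 = 4.17 mol/L.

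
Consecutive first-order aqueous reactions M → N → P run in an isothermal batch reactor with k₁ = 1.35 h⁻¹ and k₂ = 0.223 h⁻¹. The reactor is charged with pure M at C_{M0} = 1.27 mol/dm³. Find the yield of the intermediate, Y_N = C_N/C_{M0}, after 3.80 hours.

Solving the coupled first-order balances gives C_N(t) = [k₁/(k₂−k₁)]·C_{M0}·(e^(−k₁t) − e^(−k₂t)).
e^(−k₁t) = e^(−1.35×3.80) = e^(−5.130) = 0.005917; e^(−k₂t) = e^(−0.8474) = 0.4285.
C_N = 1.35×1.27/(0.223−1.35) × (0.005917−0.4285) = (-1.521)×(-0.4226) = 0.6429 mol/dm³.
Y_N = C_N/C_{M0} = 0.6429/1.27 = 0.506.

0.506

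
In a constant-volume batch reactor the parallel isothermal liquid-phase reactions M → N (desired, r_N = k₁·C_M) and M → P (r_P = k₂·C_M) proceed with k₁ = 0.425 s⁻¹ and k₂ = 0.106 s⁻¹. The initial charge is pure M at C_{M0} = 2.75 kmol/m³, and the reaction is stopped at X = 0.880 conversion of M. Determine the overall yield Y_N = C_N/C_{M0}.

0.704

C_M = C_{M0}(1−X) = 0.3300 kmol/m³.
Both paths are first order in M, so the instantaneous fraction to N is constant: dC_N/d(−C_M) = k₁/(k₁+k₂) = 0.8004.
C_N = 0.8004·(C_{M0}−C_M) = 0.8004×2.420 = 1.94 kmol/m³.
Y_N = C_N/C_{M0} = 1.937/2.75 = 0.704.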